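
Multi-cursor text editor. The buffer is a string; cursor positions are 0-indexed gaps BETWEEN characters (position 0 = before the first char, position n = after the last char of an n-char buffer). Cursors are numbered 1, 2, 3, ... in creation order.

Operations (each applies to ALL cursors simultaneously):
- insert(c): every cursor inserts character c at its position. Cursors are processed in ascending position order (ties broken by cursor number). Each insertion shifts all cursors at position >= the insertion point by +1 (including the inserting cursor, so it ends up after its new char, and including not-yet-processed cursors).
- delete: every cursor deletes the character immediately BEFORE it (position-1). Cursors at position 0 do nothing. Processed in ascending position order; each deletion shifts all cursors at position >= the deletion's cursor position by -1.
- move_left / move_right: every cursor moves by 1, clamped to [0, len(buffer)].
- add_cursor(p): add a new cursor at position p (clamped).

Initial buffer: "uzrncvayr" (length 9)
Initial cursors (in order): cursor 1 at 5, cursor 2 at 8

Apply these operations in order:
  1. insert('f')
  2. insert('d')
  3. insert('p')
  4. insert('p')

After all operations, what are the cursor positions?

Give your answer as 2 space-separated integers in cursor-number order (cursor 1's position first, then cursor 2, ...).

Answer: 9 16

Derivation:
After op 1 (insert('f')): buffer="uzrncfvayfr" (len 11), cursors c1@6 c2@10, authorship .....1...2.
After op 2 (insert('d')): buffer="uzrncfdvayfdr" (len 13), cursors c1@7 c2@12, authorship .....11...22.
After op 3 (insert('p')): buffer="uzrncfdpvayfdpr" (len 15), cursors c1@8 c2@14, authorship .....111...222.
After op 4 (insert('p')): buffer="uzrncfdppvayfdppr" (len 17), cursors c1@9 c2@16, authorship .....1111...2222.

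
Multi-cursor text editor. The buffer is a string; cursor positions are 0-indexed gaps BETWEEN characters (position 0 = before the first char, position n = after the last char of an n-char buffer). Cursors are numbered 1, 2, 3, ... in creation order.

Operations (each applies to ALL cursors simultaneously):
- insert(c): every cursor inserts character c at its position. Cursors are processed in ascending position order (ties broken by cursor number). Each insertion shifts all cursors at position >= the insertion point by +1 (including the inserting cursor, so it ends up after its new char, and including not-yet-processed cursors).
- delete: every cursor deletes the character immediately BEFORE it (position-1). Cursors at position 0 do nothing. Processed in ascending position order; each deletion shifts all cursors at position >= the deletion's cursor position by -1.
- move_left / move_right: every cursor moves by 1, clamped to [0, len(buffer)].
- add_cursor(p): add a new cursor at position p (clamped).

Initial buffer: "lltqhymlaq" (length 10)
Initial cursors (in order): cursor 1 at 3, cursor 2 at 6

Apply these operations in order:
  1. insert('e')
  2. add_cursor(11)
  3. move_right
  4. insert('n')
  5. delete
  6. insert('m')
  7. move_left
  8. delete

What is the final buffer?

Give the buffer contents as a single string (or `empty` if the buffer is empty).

Answer: lltemhyemlam

Derivation:
After op 1 (insert('e')): buffer="llteqhyemlaq" (len 12), cursors c1@4 c2@8, authorship ...1...2....
After op 2 (add_cursor(11)): buffer="llteqhyemlaq" (len 12), cursors c1@4 c2@8 c3@11, authorship ...1...2....
After op 3 (move_right): buffer="llteqhyemlaq" (len 12), cursors c1@5 c2@9 c3@12, authorship ...1...2....
After op 4 (insert('n')): buffer="llteqnhyemnlaqn" (len 15), cursors c1@6 c2@11 c3@15, authorship ...1.1..2.2...3
After op 5 (delete): buffer="llteqhyemlaq" (len 12), cursors c1@5 c2@9 c3@12, authorship ...1...2....
After op 6 (insert('m')): buffer="llteqmhyemmlaqm" (len 15), cursors c1@6 c2@11 c3@15, authorship ...1.1..2.2...3
After op 7 (move_left): buffer="llteqmhyemmlaqm" (len 15), cursors c1@5 c2@10 c3@14, authorship ...1.1..2.2...3
After op 8 (delete): buffer="lltemhyemlam" (len 12), cursors c1@4 c2@8 c3@11, authorship ...11..22..3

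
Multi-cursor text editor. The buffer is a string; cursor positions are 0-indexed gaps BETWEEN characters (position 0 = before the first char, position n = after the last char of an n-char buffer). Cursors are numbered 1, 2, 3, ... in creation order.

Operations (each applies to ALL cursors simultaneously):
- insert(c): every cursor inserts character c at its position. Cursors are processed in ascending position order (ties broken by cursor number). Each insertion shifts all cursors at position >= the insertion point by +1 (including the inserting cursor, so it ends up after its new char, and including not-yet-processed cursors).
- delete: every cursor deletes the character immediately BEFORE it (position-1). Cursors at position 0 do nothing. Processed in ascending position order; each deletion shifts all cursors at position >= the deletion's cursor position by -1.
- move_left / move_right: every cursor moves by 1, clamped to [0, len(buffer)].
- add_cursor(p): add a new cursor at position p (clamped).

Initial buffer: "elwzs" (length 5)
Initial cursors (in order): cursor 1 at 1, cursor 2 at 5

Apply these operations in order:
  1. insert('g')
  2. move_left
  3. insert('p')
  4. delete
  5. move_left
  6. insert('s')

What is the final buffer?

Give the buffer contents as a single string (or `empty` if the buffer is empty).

After op 1 (insert('g')): buffer="eglwzsg" (len 7), cursors c1@2 c2@7, authorship .1....2
After op 2 (move_left): buffer="eglwzsg" (len 7), cursors c1@1 c2@6, authorship .1....2
After op 3 (insert('p')): buffer="epglwzspg" (len 9), cursors c1@2 c2@8, authorship .11....22
After op 4 (delete): buffer="eglwzsg" (len 7), cursors c1@1 c2@6, authorship .1....2
After op 5 (move_left): buffer="eglwzsg" (len 7), cursors c1@0 c2@5, authorship .1....2
After op 6 (insert('s')): buffer="seglwzssg" (len 9), cursors c1@1 c2@7, authorship 1.1...2.2

Answer: seglwzssg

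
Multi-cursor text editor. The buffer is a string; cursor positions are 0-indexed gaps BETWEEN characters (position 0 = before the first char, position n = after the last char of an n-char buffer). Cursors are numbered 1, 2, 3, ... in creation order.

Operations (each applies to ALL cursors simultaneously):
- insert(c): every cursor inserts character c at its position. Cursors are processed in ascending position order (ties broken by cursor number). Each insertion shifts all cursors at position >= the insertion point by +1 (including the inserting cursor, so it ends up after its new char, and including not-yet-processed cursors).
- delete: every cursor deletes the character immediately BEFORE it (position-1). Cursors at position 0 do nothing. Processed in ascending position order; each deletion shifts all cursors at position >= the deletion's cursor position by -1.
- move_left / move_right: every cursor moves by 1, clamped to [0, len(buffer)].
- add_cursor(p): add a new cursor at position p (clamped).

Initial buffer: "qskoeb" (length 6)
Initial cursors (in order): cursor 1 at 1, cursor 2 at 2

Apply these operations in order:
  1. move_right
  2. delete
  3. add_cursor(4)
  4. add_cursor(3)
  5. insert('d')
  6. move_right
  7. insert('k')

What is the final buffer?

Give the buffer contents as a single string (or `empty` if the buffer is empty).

Answer: qddokkedbkdk

Derivation:
After op 1 (move_right): buffer="qskoeb" (len 6), cursors c1@2 c2@3, authorship ......
After op 2 (delete): buffer="qoeb" (len 4), cursors c1@1 c2@1, authorship ....
After op 3 (add_cursor(4)): buffer="qoeb" (len 4), cursors c1@1 c2@1 c3@4, authorship ....
After op 4 (add_cursor(3)): buffer="qoeb" (len 4), cursors c1@1 c2@1 c4@3 c3@4, authorship ....
After op 5 (insert('d')): buffer="qddoedbd" (len 8), cursors c1@3 c2@3 c4@6 c3@8, authorship .12..4.3
After op 6 (move_right): buffer="qddoedbd" (len 8), cursors c1@4 c2@4 c4@7 c3@8, authorship .12..4.3
After op 7 (insert('k')): buffer="qddokkedbkdk" (len 12), cursors c1@6 c2@6 c4@10 c3@12, authorship .12.12.4.433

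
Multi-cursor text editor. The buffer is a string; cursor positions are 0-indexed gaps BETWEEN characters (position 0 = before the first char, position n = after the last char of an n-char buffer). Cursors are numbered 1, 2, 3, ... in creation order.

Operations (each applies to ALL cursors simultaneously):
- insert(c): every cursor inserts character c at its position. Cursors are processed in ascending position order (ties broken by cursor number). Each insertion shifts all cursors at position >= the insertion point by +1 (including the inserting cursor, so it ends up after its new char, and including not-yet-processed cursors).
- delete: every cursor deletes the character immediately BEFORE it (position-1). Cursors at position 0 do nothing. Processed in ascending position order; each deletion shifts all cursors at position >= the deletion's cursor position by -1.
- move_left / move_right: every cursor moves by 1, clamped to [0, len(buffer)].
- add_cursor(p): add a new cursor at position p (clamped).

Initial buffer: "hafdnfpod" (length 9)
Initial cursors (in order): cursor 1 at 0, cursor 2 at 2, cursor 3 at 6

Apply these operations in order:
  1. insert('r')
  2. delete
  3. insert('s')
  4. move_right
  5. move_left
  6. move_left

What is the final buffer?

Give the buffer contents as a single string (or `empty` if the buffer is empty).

Answer: shasfdnfspod

Derivation:
After op 1 (insert('r')): buffer="rharfdnfrpod" (len 12), cursors c1@1 c2@4 c3@9, authorship 1..2....3...
After op 2 (delete): buffer="hafdnfpod" (len 9), cursors c1@0 c2@2 c3@6, authorship .........
After op 3 (insert('s')): buffer="shasfdnfspod" (len 12), cursors c1@1 c2@4 c3@9, authorship 1..2....3...
After op 4 (move_right): buffer="shasfdnfspod" (len 12), cursors c1@2 c2@5 c3@10, authorship 1..2....3...
After op 5 (move_left): buffer="shasfdnfspod" (len 12), cursors c1@1 c2@4 c3@9, authorship 1..2....3...
After op 6 (move_left): buffer="shasfdnfspod" (len 12), cursors c1@0 c2@3 c3@8, authorship 1..2....3...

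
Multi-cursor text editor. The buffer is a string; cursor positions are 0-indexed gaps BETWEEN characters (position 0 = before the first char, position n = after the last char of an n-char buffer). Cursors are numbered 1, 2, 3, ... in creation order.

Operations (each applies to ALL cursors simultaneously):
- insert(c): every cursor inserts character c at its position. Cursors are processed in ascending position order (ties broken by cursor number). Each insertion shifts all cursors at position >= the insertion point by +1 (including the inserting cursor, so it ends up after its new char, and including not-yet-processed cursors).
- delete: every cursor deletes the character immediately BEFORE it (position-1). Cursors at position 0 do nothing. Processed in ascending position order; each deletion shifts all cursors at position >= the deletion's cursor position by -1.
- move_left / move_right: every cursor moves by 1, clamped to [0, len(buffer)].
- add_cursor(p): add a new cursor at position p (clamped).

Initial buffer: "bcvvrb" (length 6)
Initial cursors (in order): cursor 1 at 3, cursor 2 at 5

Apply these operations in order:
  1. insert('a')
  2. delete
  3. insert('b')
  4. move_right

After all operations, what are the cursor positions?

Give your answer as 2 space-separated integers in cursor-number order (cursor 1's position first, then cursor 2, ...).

After op 1 (insert('a')): buffer="bcvavrab" (len 8), cursors c1@4 c2@7, authorship ...1..2.
After op 2 (delete): buffer="bcvvrb" (len 6), cursors c1@3 c2@5, authorship ......
After op 3 (insert('b')): buffer="bcvbvrbb" (len 8), cursors c1@4 c2@7, authorship ...1..2.
After op 4 (move_right): buffer="bcvbvrbb" (len 8), cursors c1@5 c2@8, authorship ...1..2.

Answer: 5 8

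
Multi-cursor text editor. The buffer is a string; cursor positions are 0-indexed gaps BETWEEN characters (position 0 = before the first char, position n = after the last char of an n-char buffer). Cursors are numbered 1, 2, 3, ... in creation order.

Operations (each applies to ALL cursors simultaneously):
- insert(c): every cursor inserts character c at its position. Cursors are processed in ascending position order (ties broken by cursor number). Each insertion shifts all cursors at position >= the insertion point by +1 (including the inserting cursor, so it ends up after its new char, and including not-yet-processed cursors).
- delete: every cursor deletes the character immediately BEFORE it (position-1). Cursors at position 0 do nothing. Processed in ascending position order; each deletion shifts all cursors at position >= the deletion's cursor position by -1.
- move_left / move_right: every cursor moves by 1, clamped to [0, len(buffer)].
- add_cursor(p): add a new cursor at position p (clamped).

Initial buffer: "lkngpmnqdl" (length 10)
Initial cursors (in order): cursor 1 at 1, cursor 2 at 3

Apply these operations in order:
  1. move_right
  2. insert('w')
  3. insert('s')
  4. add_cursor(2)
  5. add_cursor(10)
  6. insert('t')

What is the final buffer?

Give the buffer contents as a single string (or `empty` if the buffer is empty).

Answer: lktwstngwstpmtnqdl

Derivation:
After op 1 (move_right): buffer="lkngpmnqdl" (len 10), cursors c1@2 c2@4, authorship ..........
After op 2 (insert('w')): buffer="lkwngwpmnqdl" (len 12), cursors c1@3 c2@6, authorship ..1..2......
After op 3 (insert('s')): buffer="lkwsngwspmnqdl" (len 14), cursors c1@4 c2@8, authorship ..11..22......
After op 4 (add_cursor(2)): buffer="lkwsngwspmnqdl" (len 14), cursors c3@2 c1@4 c2@8, authorship ..11..22......
After op 5 (add_cursor(10)): buffer="lkwsngwspmnqdl" (len 14), cursors c3@2 c1@4 c2@8 c4@10, authorship ..11..22......
After op 6 (insert('t')): buffer="lktwstngwstpmtnqdl" (len 18), cursors c3@3 c1@6 c2@11 c4@14, authorship ..3111..222..4....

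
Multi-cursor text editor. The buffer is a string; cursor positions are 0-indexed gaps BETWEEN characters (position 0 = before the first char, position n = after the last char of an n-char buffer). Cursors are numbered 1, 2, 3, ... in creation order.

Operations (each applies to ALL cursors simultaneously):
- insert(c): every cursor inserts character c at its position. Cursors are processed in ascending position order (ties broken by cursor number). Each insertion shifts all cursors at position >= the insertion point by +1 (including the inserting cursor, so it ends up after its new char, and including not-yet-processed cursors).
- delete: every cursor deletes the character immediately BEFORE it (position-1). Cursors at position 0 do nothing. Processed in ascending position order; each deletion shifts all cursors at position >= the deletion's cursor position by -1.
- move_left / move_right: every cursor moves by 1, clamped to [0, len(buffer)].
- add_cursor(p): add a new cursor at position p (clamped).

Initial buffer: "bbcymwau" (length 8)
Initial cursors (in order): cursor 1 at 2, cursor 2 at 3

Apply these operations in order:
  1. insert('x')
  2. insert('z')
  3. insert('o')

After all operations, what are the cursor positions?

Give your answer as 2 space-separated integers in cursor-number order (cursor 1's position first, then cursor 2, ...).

Answer: 5 9

Derivation:
After op 1 (insert('x')): buffer="bbxcxymwau" (len 10), cursors c1@3 c2@5, authorship ..1.2.....
After op 2 (insert('z')): buffer="bbxzcxzymwau" (len 12), cursors c1@4 c2@7, authorship ..11.22.....
After op 3 (insert('o')): buffer="bbxzocxzoymwau" (len 14), cursors c1@5 c2@9, authorship ..111.222.....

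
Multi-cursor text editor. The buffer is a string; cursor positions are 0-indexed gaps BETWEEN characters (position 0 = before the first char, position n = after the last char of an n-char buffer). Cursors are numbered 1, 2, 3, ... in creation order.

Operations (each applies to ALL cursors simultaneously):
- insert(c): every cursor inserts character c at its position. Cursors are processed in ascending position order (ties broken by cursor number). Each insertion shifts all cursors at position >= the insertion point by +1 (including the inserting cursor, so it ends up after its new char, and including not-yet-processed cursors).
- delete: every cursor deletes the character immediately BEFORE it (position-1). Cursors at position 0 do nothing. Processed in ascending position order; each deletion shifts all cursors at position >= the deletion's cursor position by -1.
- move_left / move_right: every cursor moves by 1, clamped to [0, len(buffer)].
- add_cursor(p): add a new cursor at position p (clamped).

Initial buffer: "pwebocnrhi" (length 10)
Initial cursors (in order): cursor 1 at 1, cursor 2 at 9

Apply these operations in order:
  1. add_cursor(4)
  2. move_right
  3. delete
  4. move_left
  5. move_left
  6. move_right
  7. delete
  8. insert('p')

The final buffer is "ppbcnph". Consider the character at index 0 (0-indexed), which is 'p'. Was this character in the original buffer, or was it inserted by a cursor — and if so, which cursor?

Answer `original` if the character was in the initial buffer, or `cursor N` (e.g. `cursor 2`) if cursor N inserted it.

Answer: cursor 1

Derivation:
After op 1 (add_cursor(4)): buffer="pwebocnrhi" (len 10), cursors c1@1 c3@4 c2@9, authorship ..........
After op 2 (move_right): buffer="pwebocnrhi" (len 10), cursors c1@2 c3@5 c2@10, authorship ..........
After op 3 (delete): buffer="pebcnrh" (len 7), cursors c1@1 c3@3 c2@7, authorship .......
After op 4 (move_left): buffer="pebcnrh" (len 7), cursors c1@0 c3@2 c2@6, authorship .......
After op 5 (move_left): buffer="pebcnrh" (len 7), cursors c1@0 c3@1 c2@5, authorship .......
After op 6 (move_right): buffer="pebcnrh" (len 7), cursors c1@1 c3@2 c2@6, authorship .......
After op 7 (delete): buffer="bcnh" (len 4), cursors c1@0 c3@0 c2@3, authorship ....
After op 8 (insert('p')): buffer="ppbcnph" (len 7), cursors c1@2 c3@2 c2@6, authorship 13...2.
Authorship (.=original, N=cursor N): 1 3 . . . 2 .
Index 0: author = 1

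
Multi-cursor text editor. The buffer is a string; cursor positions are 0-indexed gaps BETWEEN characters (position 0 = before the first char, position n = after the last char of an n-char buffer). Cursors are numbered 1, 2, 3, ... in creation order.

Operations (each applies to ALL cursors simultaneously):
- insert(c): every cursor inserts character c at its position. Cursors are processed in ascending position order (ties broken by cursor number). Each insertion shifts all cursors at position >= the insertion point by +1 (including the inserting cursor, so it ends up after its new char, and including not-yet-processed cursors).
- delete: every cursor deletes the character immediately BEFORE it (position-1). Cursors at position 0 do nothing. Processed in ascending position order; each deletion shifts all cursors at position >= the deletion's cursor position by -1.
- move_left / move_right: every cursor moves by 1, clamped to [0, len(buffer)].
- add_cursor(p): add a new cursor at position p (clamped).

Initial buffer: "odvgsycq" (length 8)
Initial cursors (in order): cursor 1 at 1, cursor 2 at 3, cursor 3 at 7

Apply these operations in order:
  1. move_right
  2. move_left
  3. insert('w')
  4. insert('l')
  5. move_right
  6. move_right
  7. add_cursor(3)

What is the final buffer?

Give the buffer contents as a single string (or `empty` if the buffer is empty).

After op 1 (move_right): buffer="odvgsycq" (len 8), cursors c1@2 c2@4 c3@8, authorship ........
After op 2 (move_left): buffer="odvgsycq" (len 8), cursors c1@1 c2@3 c3@7, authorship ........
After op 3 (insert('w')): buffer="owdvwgsycwq" (len 11), cursors c1@2 c2@5 c3@10, authorship .1..2....3.
After op 4 (insert('l')): buffer="owldvwlgsycwlq" (len 14), cursors c1@3 c2@7 c3@13, authorship .11..22....33.
After op 5 (move_right): buffer="owldvwlgsycwlq" (len 14), cursors c1@4 c2@8 c3@14, authorship .11..22....33.
After op 6 (move_right): buffer="owldvwlgsycwlq" (len 14), cursors c1@5 c2@9 c3@14, authorship .11..22....33.
After op 7 (add_cursor(3)): buffer="owldvwlgsycwlq" (len 14), cursors c4@3 c1@5 c2@9 c3@14, authorship .11..22....33.

Answer: owldvwlgsycwlq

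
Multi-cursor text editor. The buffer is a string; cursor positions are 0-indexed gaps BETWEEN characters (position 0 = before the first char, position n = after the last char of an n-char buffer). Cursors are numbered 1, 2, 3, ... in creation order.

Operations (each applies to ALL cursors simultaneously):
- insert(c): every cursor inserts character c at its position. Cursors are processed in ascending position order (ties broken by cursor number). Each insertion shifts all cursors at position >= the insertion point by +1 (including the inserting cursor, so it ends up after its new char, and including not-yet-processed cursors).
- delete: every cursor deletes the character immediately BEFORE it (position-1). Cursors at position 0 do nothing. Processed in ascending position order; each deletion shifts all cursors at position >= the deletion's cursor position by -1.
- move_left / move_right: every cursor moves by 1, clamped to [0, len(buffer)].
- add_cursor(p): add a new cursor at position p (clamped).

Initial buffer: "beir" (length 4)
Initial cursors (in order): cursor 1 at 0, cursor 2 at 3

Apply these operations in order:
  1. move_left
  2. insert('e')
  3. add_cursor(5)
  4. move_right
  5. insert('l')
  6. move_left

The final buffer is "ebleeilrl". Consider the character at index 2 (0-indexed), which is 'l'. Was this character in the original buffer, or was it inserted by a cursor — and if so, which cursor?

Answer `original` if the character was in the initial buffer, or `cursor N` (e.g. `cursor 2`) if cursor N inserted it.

Answer: cursor 1

Derivation:
After op 1 (move_left): buffer="beir" (len 4), cursors c1@0 c2@2, authorship ....
After op 2 (insert('e')): buffer="ebeeir" (len 6), cursors c1@1 c2@4, authorship 1..2..
After op 3 (add_cursor(5)): buffer="ebeeir" (len 6), cursors c1@1 c2@4 c3@5, authorship 1..2..
After op 4 (move_right): buffer="ebeeir" (len 6), cursors c1@2 c2@5 c3@6, authorship 1..2..
After op 5 (insert('l')): buffer="ebleeilrl" (len 9), cursors c1@3 c2@7 c3@9, authorship 1.1.2.2.3
After op 6 (move_left): buffer="ebleeilrl" (len 9), cursors c1@2 c2@6 c3@8, authorship 1.1.2.2.3
Authorship (.=original, N=cursor N): 1 . 1 . 2 . 2 . 3
Index 2: author = 1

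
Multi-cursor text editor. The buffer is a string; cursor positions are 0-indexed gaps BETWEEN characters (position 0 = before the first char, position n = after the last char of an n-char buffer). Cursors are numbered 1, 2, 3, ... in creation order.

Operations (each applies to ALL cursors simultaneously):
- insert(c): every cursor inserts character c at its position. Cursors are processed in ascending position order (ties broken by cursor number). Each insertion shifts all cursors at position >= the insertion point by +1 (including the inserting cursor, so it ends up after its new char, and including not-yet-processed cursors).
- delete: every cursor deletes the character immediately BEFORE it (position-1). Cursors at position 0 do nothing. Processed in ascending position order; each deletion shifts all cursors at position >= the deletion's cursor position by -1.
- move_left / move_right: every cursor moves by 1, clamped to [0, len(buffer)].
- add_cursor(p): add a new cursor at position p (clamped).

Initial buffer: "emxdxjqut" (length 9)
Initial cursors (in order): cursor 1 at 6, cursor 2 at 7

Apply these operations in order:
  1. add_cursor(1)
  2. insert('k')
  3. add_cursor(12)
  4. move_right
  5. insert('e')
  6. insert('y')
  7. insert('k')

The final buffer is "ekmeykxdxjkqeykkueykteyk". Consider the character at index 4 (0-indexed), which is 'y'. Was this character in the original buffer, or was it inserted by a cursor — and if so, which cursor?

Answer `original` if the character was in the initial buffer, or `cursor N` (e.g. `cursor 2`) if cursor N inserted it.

After op 1 (add_cursor(1)): buffer="emxdxjqut" (len 9), cursors c3@1 c1@6 c2@7, authorship .........
After op 2 (insert('k')): buffer="ekmxdxjkqkut" (len 12), cursors c3@2 c1@8 c2@10, authorship .3.....1.2..
After op 3 (add_cursor(12)): buffer="ekmxdxjkqkut" (len 12), cursors c3@2 c1@8 c2@10 c4@12, authorship .3.....1.2..
After op 4 (move_right): buffer="ekmxdxjkqkut" (len 12), cursors c3@3 c1@9 c2@11 c4@12, authorship .3.....1.2..
After op 5 (insert('e')): buffer="ekmexdxjkqekuete" (len 16), cursors c3@4 c1@11 c2@14 c4@16, authorship .3.3....1.12.2.4
After op 6 (insert('y')): buffer="ekmeyxdxjkqeykueytey" (len 20), cursors c3@5 c1@13 c2@17 c4@20, authorship .3.33....1.112.22.44
After op 7 (insert('k')): buffer="ekmeykxdxjkqeykkueykteyk" (len 24), cursors c3@6 c1@15 c2@20 c4@24, authorship .3.333....1.1112.222.444
Authorship (.=original, N=cursor N): . 3 . 3 3 3 . . . . 1 . 1 1 1 2 . 2 2 2 . 4 4 4
Index 4: author = 3

Answer: cursor 3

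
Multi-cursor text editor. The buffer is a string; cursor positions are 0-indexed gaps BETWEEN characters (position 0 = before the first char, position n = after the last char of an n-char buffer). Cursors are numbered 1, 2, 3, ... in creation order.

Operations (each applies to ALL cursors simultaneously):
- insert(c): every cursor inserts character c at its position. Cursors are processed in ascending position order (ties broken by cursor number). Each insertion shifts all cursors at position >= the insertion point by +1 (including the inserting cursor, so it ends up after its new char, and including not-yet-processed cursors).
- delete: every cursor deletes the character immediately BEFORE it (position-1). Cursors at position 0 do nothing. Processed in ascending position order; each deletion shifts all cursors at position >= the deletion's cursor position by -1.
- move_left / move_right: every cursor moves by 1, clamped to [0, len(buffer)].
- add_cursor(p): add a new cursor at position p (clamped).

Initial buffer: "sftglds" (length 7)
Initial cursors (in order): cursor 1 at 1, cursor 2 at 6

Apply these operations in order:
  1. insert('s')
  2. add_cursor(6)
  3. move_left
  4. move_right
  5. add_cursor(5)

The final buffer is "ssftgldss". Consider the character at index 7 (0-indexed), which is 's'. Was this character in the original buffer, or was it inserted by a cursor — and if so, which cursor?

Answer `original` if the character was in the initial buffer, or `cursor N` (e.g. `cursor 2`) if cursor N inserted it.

Answer: cursor 2

Derivation:
After op 1 (insert('s')): buffer="ssftgldss" (len 9), cursors c1@2 c2@8, authorship .1.....2.
After op 2 (add_cursor(6)): buffer="ssftgldss" (len 9), cursors c1@2 c3@6 c2@8, authorship .1.....2.
After op 3 (move_left): buffer="ssftgldss" (len 9), cursors c1@1 c3@5 c2@7, authorship .1.....2.
After op 4 (move_right): buffer="ssftgldss" (len 9), cursors c1@2 c3@6 c2@8, authorship .1.....2.
After op 5 (add_cursor(5)): buffer="ssftgldss" (len 9), cursors c1@2 c4@5 c3@6 c2@8, authorship .1.....2.
Authorship (.=original, N=cursor N): . 1 . . . . . 2 .
Index 7: author = 2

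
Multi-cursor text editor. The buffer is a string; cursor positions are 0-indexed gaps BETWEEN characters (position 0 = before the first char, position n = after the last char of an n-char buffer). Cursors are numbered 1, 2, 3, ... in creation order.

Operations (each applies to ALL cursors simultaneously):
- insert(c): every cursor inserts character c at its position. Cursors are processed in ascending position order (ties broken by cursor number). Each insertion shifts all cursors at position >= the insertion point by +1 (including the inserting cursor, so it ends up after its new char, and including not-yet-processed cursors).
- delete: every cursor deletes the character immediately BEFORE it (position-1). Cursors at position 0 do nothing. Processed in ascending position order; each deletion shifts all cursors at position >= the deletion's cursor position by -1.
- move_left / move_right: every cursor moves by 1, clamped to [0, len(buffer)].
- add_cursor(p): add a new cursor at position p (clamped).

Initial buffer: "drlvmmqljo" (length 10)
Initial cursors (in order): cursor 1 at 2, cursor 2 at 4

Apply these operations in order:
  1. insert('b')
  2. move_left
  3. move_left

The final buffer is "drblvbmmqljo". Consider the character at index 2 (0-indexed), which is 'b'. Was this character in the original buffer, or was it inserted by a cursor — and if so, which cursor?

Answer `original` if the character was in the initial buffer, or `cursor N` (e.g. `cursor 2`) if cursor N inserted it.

Answer: cursor 1

Derivation:
After op 1 (insert('b')): buffer="drblvbmmqljo" (len 12), cursors c1@3 c2@6, authorship ..1..2......
After op 2 (move_left): buffer="drblvbmmqljo" (len 12), cursors c1@2 c2@5, authorship ..1..2......
After op 3 (move_left): buffer="drblvbmmqljo" (len 12), cursors c1@1 c2@4, authorship ..1..2......
Authorship (.=original, N=cursor N): . . 1 . . 2 . . . . . .
Index 2: author = 1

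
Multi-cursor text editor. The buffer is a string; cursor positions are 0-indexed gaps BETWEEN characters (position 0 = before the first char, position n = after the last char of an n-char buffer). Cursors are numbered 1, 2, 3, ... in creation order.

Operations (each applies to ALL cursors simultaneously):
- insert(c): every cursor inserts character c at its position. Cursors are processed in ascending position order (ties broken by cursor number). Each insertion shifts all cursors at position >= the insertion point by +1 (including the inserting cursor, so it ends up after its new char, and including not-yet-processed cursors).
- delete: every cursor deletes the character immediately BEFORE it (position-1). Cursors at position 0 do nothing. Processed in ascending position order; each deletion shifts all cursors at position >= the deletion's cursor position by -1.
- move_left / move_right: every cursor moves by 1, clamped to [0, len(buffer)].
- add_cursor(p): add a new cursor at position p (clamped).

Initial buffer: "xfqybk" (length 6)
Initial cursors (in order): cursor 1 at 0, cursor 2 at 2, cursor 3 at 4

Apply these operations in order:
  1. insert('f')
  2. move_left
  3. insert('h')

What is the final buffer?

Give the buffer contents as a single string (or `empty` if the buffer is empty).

Answer: hfxfhfqyhfbk

Derivation:
After op 1 (insert('f')): buffer="fxffqyfbk" (len 9), cursors c1@1 c2@4 c3@7, authorship 1..2..3..
After op 2 (move_left): buffer="fxffqyfbk" (len 9), cursors c1@0 c2@3 c3@6, authorship 1..2..3..
After op 3 (insert('h')): buffer="hfxfhfqyhfbk" (len 12), cursors c1@1 c2@5 c3@9, authorship 11..22..33..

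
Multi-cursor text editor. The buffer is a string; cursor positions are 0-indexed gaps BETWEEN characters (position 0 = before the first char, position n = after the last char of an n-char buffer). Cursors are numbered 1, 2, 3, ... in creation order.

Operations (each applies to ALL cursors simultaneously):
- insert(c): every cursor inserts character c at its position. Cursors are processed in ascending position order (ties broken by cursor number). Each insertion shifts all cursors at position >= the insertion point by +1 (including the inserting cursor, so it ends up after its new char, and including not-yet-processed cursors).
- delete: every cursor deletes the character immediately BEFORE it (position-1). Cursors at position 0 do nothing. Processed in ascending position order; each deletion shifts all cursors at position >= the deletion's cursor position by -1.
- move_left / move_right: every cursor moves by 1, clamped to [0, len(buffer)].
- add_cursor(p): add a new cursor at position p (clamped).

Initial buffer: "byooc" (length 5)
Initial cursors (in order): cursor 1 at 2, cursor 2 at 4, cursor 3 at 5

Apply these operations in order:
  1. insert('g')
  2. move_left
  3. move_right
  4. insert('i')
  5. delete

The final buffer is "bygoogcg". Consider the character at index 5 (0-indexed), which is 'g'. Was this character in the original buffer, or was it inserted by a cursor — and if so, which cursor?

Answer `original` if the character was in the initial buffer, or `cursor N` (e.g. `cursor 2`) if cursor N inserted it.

After op 1 (insert('g')): buffer="bygoogcg" (len 8), cursors c1@3 c2@6 c3@8, authorship ..1..2.3
After op 2 (move_left): buffer="bygoogcg" (len 8), cursors c1@2 c2@5 c3@7, authorship ..1..2.3
After op 3 (move_right): buffer="bygoogcg" (len 8), cursors c1@3 c2@6 c3@8, authorship ..1..2.3
After op 4 (insert('i')): buffer="bygioogicgi" (len 11), cursors c1@4 c2@8 c3@11, authorship ..11..22.33
After op 5 (delete): buffer="bygoogcg" (len 8), cursors c1@3 c2@6 c3@8, authorship ..1..2.3
Authorship (.=original, N=cursor N): . . 1 . . 2 . 3
Index 5: author = 2

Answer: cursor 2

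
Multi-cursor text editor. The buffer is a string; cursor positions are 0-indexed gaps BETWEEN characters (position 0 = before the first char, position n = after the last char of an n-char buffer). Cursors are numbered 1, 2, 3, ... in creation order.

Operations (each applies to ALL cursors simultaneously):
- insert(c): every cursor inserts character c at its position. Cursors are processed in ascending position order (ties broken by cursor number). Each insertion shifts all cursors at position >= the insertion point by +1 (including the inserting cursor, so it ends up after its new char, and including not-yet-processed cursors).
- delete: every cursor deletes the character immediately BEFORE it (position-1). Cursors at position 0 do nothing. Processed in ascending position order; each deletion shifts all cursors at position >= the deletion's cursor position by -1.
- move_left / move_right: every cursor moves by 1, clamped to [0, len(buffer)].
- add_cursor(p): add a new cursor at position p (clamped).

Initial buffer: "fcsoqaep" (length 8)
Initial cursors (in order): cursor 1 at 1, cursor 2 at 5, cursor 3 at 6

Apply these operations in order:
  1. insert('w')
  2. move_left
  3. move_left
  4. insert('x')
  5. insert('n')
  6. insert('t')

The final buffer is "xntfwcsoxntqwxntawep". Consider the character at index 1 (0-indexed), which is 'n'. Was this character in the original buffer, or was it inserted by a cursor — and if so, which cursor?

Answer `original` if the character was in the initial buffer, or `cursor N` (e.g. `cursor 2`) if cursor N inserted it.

After op 1 (insert('w')): buffer="fwcsoqwawep" (len 11), cursors c1@2 c2@7 c3@9, authorship .1....2.3..
After op 2 (move_left): buffer="fwcsoqwawep" (len 11), cursors c1@1 c2@6 c3@8, authorship .1....2.3..
After op 3 (move_left): buffer="fwcsoqwawep" (len 11), cursors c1@0 c2@5 c3@7, authorship .1....2.3..
After op 4 (insert('x')): buffer="xfwcsoxqwxawep" (len 14), cursors c1@1 c2@7 c3@10, authorship 1.1...2.23.3..
After op 5 (insert('n')): buffer="xnfwcsoxnqwxnawep" (len 17), cursors c1@2 c2@9 c3@13, authorship 11.1...22.233.3..
After op 6 (insert('t')): buffer="xntfwcsoxntqwxntawep" (len 20), cursors c1@3 c2@11 c3@16, authorship 111.1...222.2333.3..
Authorship (.=original, N=cursor N): 1 1 1 . 1 . . . 2 2 2 . 2 3 3 3 . 3 . .
Index 1: author = 1

Answer: cursor 1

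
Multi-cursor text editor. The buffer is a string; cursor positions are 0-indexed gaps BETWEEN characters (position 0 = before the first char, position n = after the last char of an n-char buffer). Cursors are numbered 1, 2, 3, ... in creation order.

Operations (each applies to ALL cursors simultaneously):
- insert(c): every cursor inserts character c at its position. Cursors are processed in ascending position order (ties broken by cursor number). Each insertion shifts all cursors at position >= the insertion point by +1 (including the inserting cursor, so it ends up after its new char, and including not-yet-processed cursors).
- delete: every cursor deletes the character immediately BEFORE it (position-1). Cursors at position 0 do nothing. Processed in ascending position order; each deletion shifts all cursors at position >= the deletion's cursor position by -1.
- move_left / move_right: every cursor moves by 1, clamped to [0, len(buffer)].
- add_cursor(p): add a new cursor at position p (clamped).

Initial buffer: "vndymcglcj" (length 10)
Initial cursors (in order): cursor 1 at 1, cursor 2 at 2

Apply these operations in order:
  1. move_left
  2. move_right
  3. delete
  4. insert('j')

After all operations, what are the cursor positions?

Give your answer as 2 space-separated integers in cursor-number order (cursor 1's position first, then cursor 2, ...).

After op 1 (move_left): buffer="vndymcglcj" (len 10), cursors c1@0 c2@1, authorship ..........
After op 2 (move_right): buffer="vndymcglcj" (len 10), cursors c1@1 c2@2, authorship ..........
After op 3 (delete): buffer="dymcglcj" (len 8), cursors c1@0 c2@0, authorship ........
After op 4 (insert('j')): buffer="jjdymcglcj" (len 10), cursors c1@2 c2@2, authorship 12........

Answer: 2 2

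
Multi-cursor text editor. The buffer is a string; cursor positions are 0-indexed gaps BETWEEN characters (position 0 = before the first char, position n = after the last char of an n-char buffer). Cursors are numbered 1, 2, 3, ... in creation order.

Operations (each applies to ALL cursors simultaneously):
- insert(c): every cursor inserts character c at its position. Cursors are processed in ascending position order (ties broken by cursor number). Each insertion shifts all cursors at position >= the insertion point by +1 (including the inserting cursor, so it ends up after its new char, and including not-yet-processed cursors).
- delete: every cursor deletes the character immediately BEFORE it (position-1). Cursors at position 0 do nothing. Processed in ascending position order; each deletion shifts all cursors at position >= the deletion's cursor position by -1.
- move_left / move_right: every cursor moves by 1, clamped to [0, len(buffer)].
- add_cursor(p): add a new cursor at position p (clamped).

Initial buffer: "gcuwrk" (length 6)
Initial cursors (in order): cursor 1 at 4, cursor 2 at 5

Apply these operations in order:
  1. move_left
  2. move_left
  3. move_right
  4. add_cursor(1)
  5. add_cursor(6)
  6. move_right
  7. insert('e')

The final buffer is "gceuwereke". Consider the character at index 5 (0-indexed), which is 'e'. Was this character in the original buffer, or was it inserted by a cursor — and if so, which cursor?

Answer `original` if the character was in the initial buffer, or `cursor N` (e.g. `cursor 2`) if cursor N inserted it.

After op 1 (move_left): buffer="gcuwrk" (len 6), cursors c1@3 c2@4, authorship ......
After op 2 (move_left): buffer="gcuwrk" (len 6), cursors c1@2 c2@3, authorship ......
After op 3 (move_right): buffer="gcuwrk" (len 6), cursors c1@3 c2@4, authorship ......
After op 4 (add_cursor(1)): buffer="gcuwrk" (len 6), cursors c3@1 c1@3 c2@4, authorship ......
After op 5 (add_cursor(6)): buffer="gcuwrk" (len 6), cursors c3@1 c1@3 c2@4 c4@6, authorship ......
After op 6 (move_right): buffer="gcuwrk" (len 6), cursors c3@2 c1@4 c2@5 c4@6, authorship ......
After op 7 (insert('e')): buffer="gceuwereke" (len 10), cursors c3@3 c1@6 c2@8 c4@10, authorship ..3..1.2.4
Authorship (.=original, N=cursor N): . . 3 . . 1 . 2 . 4
Index 5: author = 1

Answer: cursor 1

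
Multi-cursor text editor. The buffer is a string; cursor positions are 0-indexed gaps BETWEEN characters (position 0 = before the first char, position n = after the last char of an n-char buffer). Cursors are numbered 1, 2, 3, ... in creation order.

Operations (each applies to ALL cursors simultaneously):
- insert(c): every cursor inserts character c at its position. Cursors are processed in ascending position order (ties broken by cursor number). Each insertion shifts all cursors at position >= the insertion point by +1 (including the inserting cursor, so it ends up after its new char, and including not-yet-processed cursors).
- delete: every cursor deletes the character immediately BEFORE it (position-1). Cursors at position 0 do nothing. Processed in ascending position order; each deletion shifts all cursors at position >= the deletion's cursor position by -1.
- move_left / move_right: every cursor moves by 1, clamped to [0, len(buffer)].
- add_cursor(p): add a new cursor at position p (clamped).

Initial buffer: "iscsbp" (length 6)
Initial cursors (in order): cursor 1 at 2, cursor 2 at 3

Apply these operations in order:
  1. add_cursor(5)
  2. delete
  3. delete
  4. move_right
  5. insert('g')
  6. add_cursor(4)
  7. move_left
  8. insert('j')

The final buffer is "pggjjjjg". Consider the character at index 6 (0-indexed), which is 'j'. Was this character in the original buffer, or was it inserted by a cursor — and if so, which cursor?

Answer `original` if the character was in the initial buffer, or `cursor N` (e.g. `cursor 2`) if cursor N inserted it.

After op 1 (add_cursor(5)): buffer="iscsbp" (len 6), cursors c1@2 c2@3 c3@5, authorship ......
After op 2 (delete): buffer="isp" (len 3), cursors c1@1 c2@1 c3@2, authorship ...
After op 3 (delete): buffer="p" (len 1), cursors c1@0 c2@0 c3@0, authorship .
After op 4 (move_right): buffer="p" (len 1), cursors c1@1 c2@1 c3@1, authorship .
After op 5 (insert('g')): buffer="pggg" (len 4), cursors c1@4 c2@4 c3@4, authorship .123
After op 6 (add_cursor(4)): buffer="pggg" (len 4), cursors c1@4 c2@4 c3@4 c4@4, authorship .123
After op 7 (move_left): buffer="pggg" (len 4), cursors c1@3 c2@3 c3@3 c4@3, authorship .123
After op 8 (insert('j')): buffer="pggjjjjg" (len 8), cursors c1@7 c2@7 c3@7 c4@7, authorship .1212343
Authorship (.=original, N=cursor N): . 1 2 1 2 3 4 3
Index 6: author = 4

Answer: cursor 4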